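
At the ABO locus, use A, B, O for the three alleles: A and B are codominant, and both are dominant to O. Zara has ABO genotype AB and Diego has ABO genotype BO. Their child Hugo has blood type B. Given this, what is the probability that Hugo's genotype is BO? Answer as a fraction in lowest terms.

1/2

Cross AB × BO → 1/4 AB, 1/4 AO, 1/4 BB, 1/4 BO.
Type-B genotypes among offspring: BB (1/4), BO (1/4); total 1/2.
P(BO | type B) = (1/4) / (1/2) = 1/2.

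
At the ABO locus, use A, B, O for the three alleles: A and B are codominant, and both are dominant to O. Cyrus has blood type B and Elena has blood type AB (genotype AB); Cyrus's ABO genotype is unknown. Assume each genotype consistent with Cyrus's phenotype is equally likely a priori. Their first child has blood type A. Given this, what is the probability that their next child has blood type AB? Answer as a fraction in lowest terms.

1/4

Possible genotypes: Cyrus ∈ {BB, BO}; Elena ∈ {AB}.
Weight each parental genotype pair by prior × P(type-A child):
  BO × AB: posterior weight 1; P(next child type AB) = 1/4.
Weighted sum = 1/4.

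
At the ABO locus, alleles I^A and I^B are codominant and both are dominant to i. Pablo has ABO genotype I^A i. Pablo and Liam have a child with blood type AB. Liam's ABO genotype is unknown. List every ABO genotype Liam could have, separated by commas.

For each candidate genotype of Liam, check whether crossing it with I^A i can produce every observed child phenotype.
  I^A I^A → possible child types {A} ✗
  I^A I^B → possible child types {A, B, AB} ✓
  I^A i → possible child types {O, A} ✗
  I^B I^B → possible child types {B, AB} ✓
  I^B i → possible child types {O, A, B, AB} ✓
  i i → possible child types {O, A} ✗

I^A I^B, I^B I^B, I^B i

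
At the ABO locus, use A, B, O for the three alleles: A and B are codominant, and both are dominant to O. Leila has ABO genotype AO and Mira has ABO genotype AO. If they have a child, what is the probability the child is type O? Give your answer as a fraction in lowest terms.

ABO cross AO × AO → offspring phenotypes: 1/4 O, 3/4 A.
So P(type O) = 1/4.

1/4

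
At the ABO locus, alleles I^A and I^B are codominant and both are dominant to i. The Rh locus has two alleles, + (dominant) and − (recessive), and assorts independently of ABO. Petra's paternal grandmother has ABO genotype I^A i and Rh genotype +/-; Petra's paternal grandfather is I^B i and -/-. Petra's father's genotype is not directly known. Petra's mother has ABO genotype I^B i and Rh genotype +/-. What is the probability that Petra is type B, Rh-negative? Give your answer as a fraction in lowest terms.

3/16

Petra's father's ABO genotype from I^A i × I^B i: 1/4 I^A I^B, 1/4 I^A i, 1/4 I^B i, 1/4 i i.
Crossing each possibility with the mother I^B i and summing P(type B): 1/4·1/2 + 1/4·1/4 + 1/4·3/4 + 1/4·1/2 = 1/2.
Similarly for Rh via the father's Rh distribution: P(Rh-) = 3/8.
Independent loci: 1/2 × 3/8 = 3/16.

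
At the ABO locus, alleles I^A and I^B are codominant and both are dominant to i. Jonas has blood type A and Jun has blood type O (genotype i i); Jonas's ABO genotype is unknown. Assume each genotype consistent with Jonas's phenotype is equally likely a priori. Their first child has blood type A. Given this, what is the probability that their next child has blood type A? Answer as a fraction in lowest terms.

Possible genotypes: Jonas ∈ {I^A I^A, I^A i}; Jun ∈ {i i}.
Weight each parental genotype pair by prior × P(type-A child):
  I^A I^A × i i: posterior weight 2/3; P(next child type A) = 1.
  I^A i × i i: posterior weight 1/3; P(next child type A) = 1/2.
Weighted sum = 5/6.

5/6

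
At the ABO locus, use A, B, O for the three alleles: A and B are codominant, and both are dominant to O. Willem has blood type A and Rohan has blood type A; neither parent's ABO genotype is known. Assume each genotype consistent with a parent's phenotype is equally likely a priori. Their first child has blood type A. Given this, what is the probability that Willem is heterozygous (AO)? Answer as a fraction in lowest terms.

7/15

Possible genotypes: Willem ∈ {AA, AO}; Rohan ∈ {AA, AO}.
Weight each parental genotype pair by prior × P(type-A child):
  AA × AA: posterior weight 4/15.
  AA × AO: posterior weight 4/15.
  AO × AA: posterior weight 4/15.
  AO × AO: posterior weight 1/5.
Sum the posterior weight over pairs where Willem is AO: 7/15.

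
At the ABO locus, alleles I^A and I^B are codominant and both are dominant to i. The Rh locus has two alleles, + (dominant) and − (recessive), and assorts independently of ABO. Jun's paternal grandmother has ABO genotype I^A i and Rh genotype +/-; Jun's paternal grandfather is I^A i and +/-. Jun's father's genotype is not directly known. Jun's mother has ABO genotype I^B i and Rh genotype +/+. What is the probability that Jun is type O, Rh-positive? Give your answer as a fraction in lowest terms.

1/4

Jun's father's ABO genotype from I^A i × I^A i: 1/4 I^A I^A, 1/2 I^A i, 1/4 i i.
Crossing each possibility with the mother I^B i and summing P(type O): 1/4·0 + 1/2·1/4 + 1/4·1/2 = 1/4.
Similarly for Rh via the father's Rh distribution: P(Rh+) = 1.
Independent loci: 1/4 × 1 = 1/4.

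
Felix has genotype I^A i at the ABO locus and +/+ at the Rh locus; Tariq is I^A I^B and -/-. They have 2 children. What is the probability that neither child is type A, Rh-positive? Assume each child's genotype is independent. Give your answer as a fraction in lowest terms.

ABO cross I^A i × I^A I^B → 1/2 A, 1/4 B, 1/4 AB.
Rh cross +/+ × -/- → 1 Rh+; so P(type A, Rh-positive) = 1/2 × 1 = 1/2 per child.
P(not type A, Rh-positive) = 1/2 for one child; (1/2)^2 = 1/4.

1/4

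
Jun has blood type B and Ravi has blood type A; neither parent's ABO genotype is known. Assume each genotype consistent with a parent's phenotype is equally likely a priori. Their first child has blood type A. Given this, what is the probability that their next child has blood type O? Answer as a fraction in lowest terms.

1/12

Possible genotypes: Jun ∈ {BB, BO}; Ravi ∈ {AA, AO}.
Weight each parental genotype pair by prior × P(type-A child):
  BO × AA: posterior weight 2/3; P(next child type O) = 0.
  BO × AO: posterior weight 1/3; P(next child type O) = 1/4.
Weighted sum = 1/12.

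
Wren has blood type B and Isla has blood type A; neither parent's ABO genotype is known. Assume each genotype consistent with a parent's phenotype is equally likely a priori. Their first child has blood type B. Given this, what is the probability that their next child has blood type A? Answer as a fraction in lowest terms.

1/12

Possible genotypes: Wren ∈ {BB, BO}; Isla ∈ {AA, AO}.
Weight each parental genotype pair by prior × P(type-B child):
  BB × AO: posterior weight 2/3; P(next child type A) = 0.
  BO × AO: posterior weight 1/3; P(next child type A) = 1/4.
Weighted sum = 1/12.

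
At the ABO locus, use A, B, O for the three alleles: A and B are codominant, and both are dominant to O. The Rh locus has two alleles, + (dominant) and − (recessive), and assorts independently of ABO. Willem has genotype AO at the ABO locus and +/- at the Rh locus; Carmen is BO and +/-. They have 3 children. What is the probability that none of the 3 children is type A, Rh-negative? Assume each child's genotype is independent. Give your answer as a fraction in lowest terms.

ABO cross AO × BO → 1/4 O, 1/4 A, 1/4 B, 1/4 AB.
Rh cross +/- × +/- → 3/4 Rh+, 1/4 Rh-; so P(type A, Rh-negative) = 1/4 × 1/4 = 1/16 per child.
P(not type A, Rh-negative) = 15/16 for one child; (15/16)^3 = 3375/4096.

3375/4096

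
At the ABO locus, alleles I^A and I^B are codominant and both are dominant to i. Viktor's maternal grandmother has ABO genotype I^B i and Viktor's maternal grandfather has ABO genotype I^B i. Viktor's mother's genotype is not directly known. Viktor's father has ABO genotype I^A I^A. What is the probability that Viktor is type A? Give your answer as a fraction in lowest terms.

Viktor's mother's ABO genotype from I^B i × I^B i: 1/4 I^B I^B, 1/2 I^B i, 1/4 i i.
Crossing each possibility with the father I^A I^A and summing P(type A): 1/4·0 + 1/2·1/2 + 1/4·1 = 1/2.

1/2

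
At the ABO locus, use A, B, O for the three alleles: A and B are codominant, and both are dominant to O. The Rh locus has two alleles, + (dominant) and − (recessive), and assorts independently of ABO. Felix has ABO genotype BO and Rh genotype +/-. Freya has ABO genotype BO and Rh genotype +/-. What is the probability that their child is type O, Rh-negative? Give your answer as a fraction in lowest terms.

1/16

ABO cross BO × BO → offspring phenotypes: 1/4 O, 3/4 B.
Rh cross +/- × +/- → 3/4 Rh+, 1/4 Rh-.
Independent loci: P(type O, Rh-negative) = 1/4 × 1/4 = 1/16.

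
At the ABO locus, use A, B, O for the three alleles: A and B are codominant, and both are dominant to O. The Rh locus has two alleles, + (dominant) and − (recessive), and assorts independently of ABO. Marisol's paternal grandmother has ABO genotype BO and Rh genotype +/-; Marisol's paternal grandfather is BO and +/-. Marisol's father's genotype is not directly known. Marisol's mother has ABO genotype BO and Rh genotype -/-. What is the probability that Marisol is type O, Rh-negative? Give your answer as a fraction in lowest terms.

Marisol's father's ABO genotype from BO × BO: 1/4 BB, 1/2 BO, 1/4 OO.
Crossing each possibility with the mother BO and summing P(type O): 1/4·0 + 1/2·1/4 + 1/4·1/2 = 1/4.
Similarly for Rh via the father's Rh distribution: P(Rh-) = 1/2.
Independent loci: 1/4 × 1/2 = 1/8.

1/8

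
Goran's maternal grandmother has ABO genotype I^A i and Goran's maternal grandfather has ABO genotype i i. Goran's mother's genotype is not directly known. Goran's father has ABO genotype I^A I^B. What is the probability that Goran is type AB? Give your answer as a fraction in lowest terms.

Goran's mother's ABO genotype from I^A i × i i: 1/2 I^A i, 1/2 i i.
Crossing each possibility with the father I^A I^B and summing P(type AB): 1/2·1/4 + 1/2·0 = 1/8.

1/8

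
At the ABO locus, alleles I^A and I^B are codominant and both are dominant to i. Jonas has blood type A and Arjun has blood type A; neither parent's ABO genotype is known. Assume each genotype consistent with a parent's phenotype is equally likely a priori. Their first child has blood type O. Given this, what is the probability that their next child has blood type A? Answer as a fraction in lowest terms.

Possible genotypes: Jonas ∈ {I^A I^A, I^A i}; Arjun ∈ {I^A I^A, I^A i}.
Weight each parental genotype pair by prior × P(type-O child):
  I^A i × I^A i: posterior weight 1; P(next child type A) = 3/4.
Weighted sum = 3/4.

3/4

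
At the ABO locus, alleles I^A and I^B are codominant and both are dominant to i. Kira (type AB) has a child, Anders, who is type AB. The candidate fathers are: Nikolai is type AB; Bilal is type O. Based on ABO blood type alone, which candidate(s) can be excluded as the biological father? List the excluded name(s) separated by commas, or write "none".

A candidate is excluded only if no genotype consistent with his phenotype could produce a type AB child with a type AB mother.
Bilal (type O): no genotype consistent with that phenotype can produce a type-AB child with a type-AB mother.

Bilal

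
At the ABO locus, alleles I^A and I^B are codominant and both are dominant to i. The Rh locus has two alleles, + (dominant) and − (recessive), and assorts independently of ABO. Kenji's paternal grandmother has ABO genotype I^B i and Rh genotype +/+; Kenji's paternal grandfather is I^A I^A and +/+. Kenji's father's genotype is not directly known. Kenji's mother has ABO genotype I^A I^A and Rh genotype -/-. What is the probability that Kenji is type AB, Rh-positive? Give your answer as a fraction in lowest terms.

Kenji's father's ABO genotype from I^B i × I^A I^A: 1/2 I^A I^B, 1/2 I^A i.
Crossing each possibility with the mother I^A I^A and summing P(type AB): 1/2·1/2 + 1/2·0 = 1/4.
Similarly for Rh via the father's Rh distribution: P(Rh+) = 1.
Independent loci: 1/4 × 1 = 1/4.

1/4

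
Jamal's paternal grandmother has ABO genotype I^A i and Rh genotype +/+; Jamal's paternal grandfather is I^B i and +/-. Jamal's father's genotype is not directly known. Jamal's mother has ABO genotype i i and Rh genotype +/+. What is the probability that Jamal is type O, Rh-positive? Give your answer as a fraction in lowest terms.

1/2

Jamal's father's ABO genotype from I^A i × I^B i: 1/4 I^A I^B, 1/4 I^A i, 1/4 I^B i, 1/4 i i.
Crossing each possibility with the mother i i and summing P(type O): 1/4·0 + 1/4·1/2 + 1/4·1/2 + 1/4·1 = 1/2.
Similarly for Rh via the father's Rh distribution: P(Rh+) = 1.
Independent loci: 1/2 × 1 = 1/2.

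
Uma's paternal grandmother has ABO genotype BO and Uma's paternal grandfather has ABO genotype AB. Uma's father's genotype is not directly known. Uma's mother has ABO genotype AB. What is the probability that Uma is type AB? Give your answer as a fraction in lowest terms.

3/8

Uma's father's ABO genotype from BO × AB: 1/4 AB, 1/4 AO, 1/4 BB, 1/4 BO.
Crossing each possibility with the mother AB and summing P(type AB): 1/4·1/2 + 1/4·1/4 + 1/4·1/2 + 1/4·1/4 = 3/8.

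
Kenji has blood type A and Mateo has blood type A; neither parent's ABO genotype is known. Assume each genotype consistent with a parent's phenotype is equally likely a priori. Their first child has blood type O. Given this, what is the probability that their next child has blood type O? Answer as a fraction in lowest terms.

Possible genotypes: Kenji ∈ {AA, AO}; Mateo ∈ {AA, AO}.
Weight each parental genotype pair by prior × P(type-O child):
  AO × AO: posterior weight 1; P(next child type O) = 1/4.
Weighted sum = 1/4.

1/4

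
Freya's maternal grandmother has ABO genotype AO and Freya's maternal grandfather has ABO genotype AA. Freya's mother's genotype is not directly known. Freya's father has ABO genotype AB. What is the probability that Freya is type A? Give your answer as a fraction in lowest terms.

Freya's mother's ABO genotype from AO × AA: 1/2 AA, 1/2 AO.
Crossing each possibility with the father AB and summing P(type A): 1/2·1/2 + 1/2·1/2 = 1/2.

1/2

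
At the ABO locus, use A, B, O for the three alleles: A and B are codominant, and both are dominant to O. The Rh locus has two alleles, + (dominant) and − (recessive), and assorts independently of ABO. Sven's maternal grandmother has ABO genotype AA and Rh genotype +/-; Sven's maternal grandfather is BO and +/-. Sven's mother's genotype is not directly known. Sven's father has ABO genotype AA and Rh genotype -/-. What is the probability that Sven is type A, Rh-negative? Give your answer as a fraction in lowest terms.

3/8

Sven's mother's ABO genotype from AA × BO: 1/2 AB, 1/2 AO.
Crossing each possibility with the father AA and summing P(type A): 1/2·1/2 + 1/2·1 = 3/4.
Similarly for Rh via the mother's Rh distribution: P(Rh-) = 1/2.
Independent loci: 3/4 × 1/2 = 3/8.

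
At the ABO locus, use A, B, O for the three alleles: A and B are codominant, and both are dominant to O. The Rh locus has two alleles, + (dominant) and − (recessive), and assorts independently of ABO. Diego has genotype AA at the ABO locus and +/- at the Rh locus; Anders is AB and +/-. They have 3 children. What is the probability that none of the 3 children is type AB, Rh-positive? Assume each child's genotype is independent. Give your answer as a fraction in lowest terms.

125/512

ABO cross AA × AB → 1/2 A, 1/2 AB.
Rh cross +/- × +/- → 3/4 Rh+, 1/4 Rh-; so P(type AB, Rh-positive) = 1/2 × 3/4 = 3/8 per child.
P(not type AB, Rh-positive) = 5/8 for one child; (5/8)^3 = 125/512.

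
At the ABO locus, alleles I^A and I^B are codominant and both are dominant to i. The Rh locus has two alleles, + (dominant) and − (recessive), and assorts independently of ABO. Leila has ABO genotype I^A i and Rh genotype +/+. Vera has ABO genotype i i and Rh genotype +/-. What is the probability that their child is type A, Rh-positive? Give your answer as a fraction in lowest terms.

1/2

ABO cross I^A i × i i → offspring phenotypes: 1/2 O, 1/2 A.
Rh cross +/+ × +/- → 1 Rh+.
Independent loci: P(type A, Rh-positive) = 1/2 × 1 = 1/2.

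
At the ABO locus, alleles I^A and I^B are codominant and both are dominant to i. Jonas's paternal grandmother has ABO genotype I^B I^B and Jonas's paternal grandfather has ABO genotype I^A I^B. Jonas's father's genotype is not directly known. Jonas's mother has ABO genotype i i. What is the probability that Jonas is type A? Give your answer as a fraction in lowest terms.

Jonas's father's ABO genotype from I^B I^B × I^A I^B: 1/2 I^A I^B, 1/2 I^B I^B.
Crossing each possibility with the mother i i and summing P(type A): 1/2·1/2 + 1/2·0 = 1/4.

1/4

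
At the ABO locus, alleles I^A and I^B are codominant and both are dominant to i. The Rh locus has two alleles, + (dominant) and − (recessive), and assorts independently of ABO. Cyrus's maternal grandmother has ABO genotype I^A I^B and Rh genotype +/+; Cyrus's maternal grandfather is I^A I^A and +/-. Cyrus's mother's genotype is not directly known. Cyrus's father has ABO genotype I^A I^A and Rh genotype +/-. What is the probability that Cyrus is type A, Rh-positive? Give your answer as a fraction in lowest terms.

Cyrus's mother's ABO genotype from I^A I^B × I^A I^A: 1/2 I^A I^A, 1/2 I^A I^B.
Crossing each possibility with the father I^A I^A and summing P(type A): 1/2·1 + 1/2·1/2 = 3/4.
Similarly for Rh via the mother's Rh distribution: P(Rh+) = 7/8.
Independent loci: 3/4 × 7/8 = 21/32.

21/32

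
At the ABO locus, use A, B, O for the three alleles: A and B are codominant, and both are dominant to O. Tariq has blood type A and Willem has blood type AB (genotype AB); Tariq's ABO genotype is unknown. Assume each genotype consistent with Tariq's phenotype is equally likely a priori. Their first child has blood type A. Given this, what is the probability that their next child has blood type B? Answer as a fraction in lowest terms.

Possible genotypes: Tariq ∈ {AA, AO}; Willem ∈ {AB}.
Weight each parental genotype pair by prior × P(type-A child):
  AA × AB: posterior weight 1/2; P(next child type B) = 0.
  AO × AB: posterior weight 1/2; P(next child type B) = 1/4.
Weighted sum = 1/8.

1/8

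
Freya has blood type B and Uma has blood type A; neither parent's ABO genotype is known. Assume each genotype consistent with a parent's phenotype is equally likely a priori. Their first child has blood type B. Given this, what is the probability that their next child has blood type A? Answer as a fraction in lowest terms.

Possible genotypes: Freya ∈ {BB, BO}; Uma ∈ {AA, AO}.
Weight each parental genotype pair by prior × P(type-B child):
  BB × AO: posterior weight 2/3; P(next child type A) = 0.
  BO × AO: posterior weight 1/3; P(next child type A) = 1/4.
Weighted sum = 1/12.

1/12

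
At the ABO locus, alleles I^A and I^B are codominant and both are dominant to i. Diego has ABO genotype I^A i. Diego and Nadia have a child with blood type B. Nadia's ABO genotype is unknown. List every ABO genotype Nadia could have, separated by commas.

I^A I^B, I^B I^B, I^B i

For each candidate genotype of Nadia, check whether crossing it with I^A i can produce every observed child phenotype.
  I^A I^A → possible child types {A} ✗
  I^A I^B → possible child types {A, B, AB} ✓
  I^A i → possible child types {O, A} ✗
  I^B I^B → possible child types {B, AB} ✓
  I^B i → possible child types {O, A, B, AB} ✓
  i i → possible child types {O, A} ✗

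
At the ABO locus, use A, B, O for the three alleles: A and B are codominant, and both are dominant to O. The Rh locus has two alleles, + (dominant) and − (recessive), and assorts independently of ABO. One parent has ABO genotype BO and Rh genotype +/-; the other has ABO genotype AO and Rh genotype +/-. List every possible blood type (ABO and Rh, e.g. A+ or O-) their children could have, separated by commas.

O+, O-, A+, A-, B+, B-, AB+, AB-

Gametes from BO × AO give offspring ABO genotypes AB, AO, BO, OO, i.e. phenotypes O, A, B, AB.
Rh cross +/- × +/- → phenotypes Rh+, Rh-.
Combining independently: O+, O-, A+, A-, B+, B-, AB+, AB-.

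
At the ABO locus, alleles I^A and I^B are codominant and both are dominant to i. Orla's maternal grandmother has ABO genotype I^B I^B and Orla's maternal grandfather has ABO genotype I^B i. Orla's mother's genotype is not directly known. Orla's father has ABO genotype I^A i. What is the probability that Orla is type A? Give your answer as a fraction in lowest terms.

1/8

Orla's mother's ABO genotype from I^B I^B × I^B i: 1/2 I^B I^B, 1/2 I^B i.
Crossing each possibility with the father I^A i and summing P(type A): 1/2·0 + 1/2·1/4 = 1/8.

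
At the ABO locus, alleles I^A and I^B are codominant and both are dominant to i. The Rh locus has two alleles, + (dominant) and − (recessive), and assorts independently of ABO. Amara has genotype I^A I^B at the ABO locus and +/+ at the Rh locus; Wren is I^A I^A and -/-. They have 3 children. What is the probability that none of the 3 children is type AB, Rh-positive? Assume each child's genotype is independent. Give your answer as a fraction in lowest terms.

1/8

ABO cross I^A I^B × I^A I^A → 1/2 A, 1/2 AB.
Rh cross +/+ × -/- → 1 Rh+; so P(type AB, Rh-positive) = 1/2 × 1 = 1/2 per child.
P(not type AB, Rh-positive) = 1/2 for one child; (1/2)^3 = 1/8.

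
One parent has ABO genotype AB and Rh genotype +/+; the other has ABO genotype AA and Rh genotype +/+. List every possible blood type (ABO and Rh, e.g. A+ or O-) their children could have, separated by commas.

A+, AB+

Gametes from AB × AA give offspring ABO genotypes AA, AB, i.e. phenotypes A, AB.
Rh cross +/+ × +/+ → phenotypes Rh+.
Combining independently: A+, AB+.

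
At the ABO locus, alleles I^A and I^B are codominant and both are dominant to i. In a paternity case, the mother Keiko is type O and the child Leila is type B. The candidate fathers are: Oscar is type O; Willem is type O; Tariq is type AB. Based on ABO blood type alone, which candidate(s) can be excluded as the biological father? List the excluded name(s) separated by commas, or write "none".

Oscar, Willem

A candidate is excluded only if no genotype consistent with his phenotype could produce a type B child with a type O mother.
Oscar (type O): no genotype consistent with that phenotype can produce a type-B child with a type-O mother.
Willem (type O): no genotype consistent with that phenotype can produce a type-B child with a type-O mother.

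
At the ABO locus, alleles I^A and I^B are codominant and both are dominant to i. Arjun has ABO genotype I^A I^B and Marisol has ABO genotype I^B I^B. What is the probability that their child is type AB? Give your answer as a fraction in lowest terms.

1/2

ABO cross I^A I^B × I^B I^B → offspring phenotypes: 1/2 B, 1/2 AB.
So P(type AB) = 1/2.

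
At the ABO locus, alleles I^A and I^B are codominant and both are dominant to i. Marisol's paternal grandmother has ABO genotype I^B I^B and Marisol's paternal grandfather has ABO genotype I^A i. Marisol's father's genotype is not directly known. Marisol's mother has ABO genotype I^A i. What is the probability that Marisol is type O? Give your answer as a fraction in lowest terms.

Marisol's father's ABO genotype from I^B I^B × I^A i: 1/2 I^A I^B, 1/2 I^B i.
Crossing each possibility with the mother I^A i and summing P(type O): 1/2·0 + 1/2·1/4 = 1/8.

1/8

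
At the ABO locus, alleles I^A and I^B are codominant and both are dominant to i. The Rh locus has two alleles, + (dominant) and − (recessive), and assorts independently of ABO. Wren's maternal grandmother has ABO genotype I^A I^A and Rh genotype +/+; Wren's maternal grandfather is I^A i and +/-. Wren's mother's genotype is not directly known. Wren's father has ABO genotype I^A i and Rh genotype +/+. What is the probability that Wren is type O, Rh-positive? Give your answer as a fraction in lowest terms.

1/8

Wren's mother's ABO genotype from I^A I^A × I^A i: 1/2 I^A I^A, 1/2 I^A i.
Crossing each possibility with the father I^A i and summing P(type O): 1/2·0 + 1/2·1/4 = 1/8.
Similarly for Rh via the mother's Rh distribution: P(Rh+) = 1.
Independent loci: 1/8 × 1 = 1/8.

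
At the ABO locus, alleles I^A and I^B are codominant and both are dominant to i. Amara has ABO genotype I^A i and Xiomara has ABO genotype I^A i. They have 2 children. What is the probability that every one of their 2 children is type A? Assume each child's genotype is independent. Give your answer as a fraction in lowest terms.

ABO cross I^A i × I^A i → 1/4 O, 3/4 A.
So P(type A) = 3/4 per child.
All 2 independent: (3/4)^2 = 9/16.

9/16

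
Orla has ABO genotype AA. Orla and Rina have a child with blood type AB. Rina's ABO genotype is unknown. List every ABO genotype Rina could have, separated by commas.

For each candidate genotype of Rina, check whether crossing it with AA can produce every observed child phenotype.
  AA → possible child types {A} ✗
  AB → possible child types {A, AB} ✓
  AO → possible child types {A} ✗
  BB → possible child types {AB} ✓
  BO → possible child types {A, AB} ✓
  OO → possible child types {A} ✗

AB, BB, BO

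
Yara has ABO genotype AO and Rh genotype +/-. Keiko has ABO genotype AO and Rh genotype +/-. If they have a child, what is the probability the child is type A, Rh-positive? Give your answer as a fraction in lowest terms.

9/16

ABO cross AO × AO → offspring phenotypes: 1/4 O, 3/4 A.
Rh cross +/- × +/- → 3/4 Rh+, 1/4 Rh-.
Independent loci: P(type A, Rh-positive) = 3/4 × 3/4 = 9/16.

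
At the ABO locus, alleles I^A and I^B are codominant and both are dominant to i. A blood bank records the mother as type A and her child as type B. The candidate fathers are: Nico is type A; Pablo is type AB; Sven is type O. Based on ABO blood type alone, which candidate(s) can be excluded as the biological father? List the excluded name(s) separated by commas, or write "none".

Nico, Sven

A candidate is excluded only if no genotype consistent with his phenotype could produce a type B child with a type A mother.
Nico (type A): no genotype consistent with that phenotype can produce a type-B child with a type-A mother.
Sven (type O): no genotype consistent with that phenotype can produce a type-B child with a type-A mother.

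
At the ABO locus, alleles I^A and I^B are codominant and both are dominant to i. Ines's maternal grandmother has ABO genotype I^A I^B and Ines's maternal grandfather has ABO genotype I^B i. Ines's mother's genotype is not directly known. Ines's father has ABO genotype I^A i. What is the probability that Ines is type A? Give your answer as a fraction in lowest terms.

Ines's mother's ABO genotype from I^A I^B × I^B i: 1/4 I^A I^B, 1/4 I^A i, 1/4 I^B I^B, 1/4 I^B i.
Crossing each possibility with the father I^A i and summing P(type A): 1/4·1/2 + 1/4·3/4 + 1/4·0 + 1/4·1/4 = 3/8.

3/8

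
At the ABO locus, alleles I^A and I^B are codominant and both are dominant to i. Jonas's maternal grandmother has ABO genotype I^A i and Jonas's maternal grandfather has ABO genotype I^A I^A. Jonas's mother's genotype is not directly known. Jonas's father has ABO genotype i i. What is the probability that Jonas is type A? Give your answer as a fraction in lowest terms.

Jonas's mother's ABO genotype from I^A i × I^A I^A: 1/2 I^A I^A, 1/2 I^A i.
Crossing each possibility with the father i i and summing P(type A): 1/2·1 + 1/2·1/2 = 3/4.

3/4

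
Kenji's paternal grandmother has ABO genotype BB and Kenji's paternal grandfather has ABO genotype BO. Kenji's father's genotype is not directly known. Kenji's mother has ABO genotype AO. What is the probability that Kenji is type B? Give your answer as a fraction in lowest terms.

Kenji's father's ABO genotype from BB × BO: 1/2 BB, 1/2 BO.
Crossing each possibility with the mother AO and summing P(type B): 1/2·1/2 + 1/2·1/4 = 3/8.

3/8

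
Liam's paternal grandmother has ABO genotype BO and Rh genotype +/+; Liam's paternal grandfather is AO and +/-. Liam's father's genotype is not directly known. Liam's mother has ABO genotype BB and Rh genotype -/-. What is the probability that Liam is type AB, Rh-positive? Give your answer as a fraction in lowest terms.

Liam's father's ABO genotype from BO × AO: 1/4 AB, 1/4 AO, 1/4 BO, 1/4 OO.
Crossing each possibility with the mother BB and summing P(type AB): 1/4·1/2 + 1/4·1/2 + 1/4·0 + 1/4·0 = 1/4.
Similarly for Rh via the father's Rh distribution: P(Rh+) = 3/4.
Independent loci: 1/4 × 3/4 = 3/16.

3/16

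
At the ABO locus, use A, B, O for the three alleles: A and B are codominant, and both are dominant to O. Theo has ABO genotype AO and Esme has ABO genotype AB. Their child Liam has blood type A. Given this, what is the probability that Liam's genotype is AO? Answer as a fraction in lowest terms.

1/2

Cross AO × AB → 1/4 AA, 1/4 AB, 1/4 AO, 1/4 BO.
Type-A genotypes among offspring: AA (1/4), AO (1/4); total 1/2.
P(AO | type A) = (1/4) / (1/2) = 1/2.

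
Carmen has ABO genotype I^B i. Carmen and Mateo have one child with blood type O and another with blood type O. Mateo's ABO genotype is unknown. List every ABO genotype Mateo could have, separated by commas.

I^A i, I^B i, i i

For each candidate genotype of Mateo, check whether crossing it with I^B i can produce every observed child phenotype.
  I^A I^A → possible child types {A, AB} ✗
  I^A I^B → possible child types {A, B, AB} ✗
  I^A i → possible child types {O, A, B, AB} ✓
  I^B I^B → possible child types {B} ✗
  I^B i → possible child types {O, B} ✓
  i i → possible child types {O, B} ✓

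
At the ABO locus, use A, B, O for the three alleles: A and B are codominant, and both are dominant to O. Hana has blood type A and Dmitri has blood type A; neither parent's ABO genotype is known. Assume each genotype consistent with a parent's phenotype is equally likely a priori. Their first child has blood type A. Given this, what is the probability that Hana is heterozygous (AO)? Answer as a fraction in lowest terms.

Possible genotypes: Hana ∈ {AA, AO}; Dmitri ∈ {AA, AO}.
Weight each parental genotype pair by prior × P(type-A child):
  AA × AA: posterior weight 4/15.
  AA × AO: posterior weight 4/15.
  AO × AA: posterior weight 4/15.
  AO × AO: posterior weight 1/5.
Sum the posterior weight over pairs where Hana is AO: 7/15.

7/15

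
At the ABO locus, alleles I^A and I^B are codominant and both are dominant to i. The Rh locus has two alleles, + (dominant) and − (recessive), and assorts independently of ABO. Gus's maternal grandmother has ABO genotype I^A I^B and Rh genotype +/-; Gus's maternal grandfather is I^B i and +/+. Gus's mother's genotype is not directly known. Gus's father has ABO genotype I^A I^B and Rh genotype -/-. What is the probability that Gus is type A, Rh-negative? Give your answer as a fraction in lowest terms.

1/16

Gus's mother's ABO genotype from I^A I^B × I^B i: 1/4 I^A I^B, 1/4 I^A i, 1/4 I^B I^B, 1/4 I^B i.
Crossing each possibility with the father I^A I^B and summing P(type A): 1/4·1/4 + 1/4·1/2 + 1/4·0 + 1/4·1/4 = 1/4.
Similarly for Rh via the mother's Rh distribution: P(Rh-) = 1/4.
Independent loci: 1/4 × 1/4 = 1/16.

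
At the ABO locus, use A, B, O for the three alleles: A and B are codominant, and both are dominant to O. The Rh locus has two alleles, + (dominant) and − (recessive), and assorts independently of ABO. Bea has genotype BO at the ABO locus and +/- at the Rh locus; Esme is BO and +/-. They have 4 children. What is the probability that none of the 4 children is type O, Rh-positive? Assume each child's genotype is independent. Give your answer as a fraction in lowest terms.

28561/65536

ABO cross BO × BO → 1/4 O, 3/4 B.
Rh cross +/- × +/- → 3/4 Rh+, 1/4 Rh-; so P(type O, Rh-positive) = 1/4 × 3/4 = 3/16 per child.
P(not type O, Rh-positive) = 13/16 for one child; (13/16)^4 = 28561/65536.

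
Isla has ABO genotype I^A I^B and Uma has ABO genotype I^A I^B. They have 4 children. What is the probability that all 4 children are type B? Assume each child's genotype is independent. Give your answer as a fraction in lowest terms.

ABO cross I^A I^B × I^A I^B → 1/4 A, 1/4 B, 1/2 AB.
So P(type B) = 1/4 per child.
All 4 independent: (1/4)^4 = 1/256.

1/256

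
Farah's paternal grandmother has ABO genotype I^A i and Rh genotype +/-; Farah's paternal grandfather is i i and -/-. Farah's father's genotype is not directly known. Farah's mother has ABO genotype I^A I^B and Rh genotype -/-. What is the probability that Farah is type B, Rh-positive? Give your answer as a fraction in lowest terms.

3/32

Farah's father's ABO genotype from I^A i × i i: 1/2 I^A i, 1/2 i i.
Crossing each possibility with the mother I^A I^B and summing P(type B): 1/2·1/4 + 1/2·1/2 = 3/8.
Similarly for Rh via the father's Rh distribution: P(Rh+) = 1/4.
Independent loci: 3/8 × 1/4 = 3/32.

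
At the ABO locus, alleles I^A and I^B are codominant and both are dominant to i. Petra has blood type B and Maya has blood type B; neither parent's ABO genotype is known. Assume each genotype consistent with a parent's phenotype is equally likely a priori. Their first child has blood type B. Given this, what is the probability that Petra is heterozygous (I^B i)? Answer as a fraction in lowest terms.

Possible genotypes: Petra ∈ {I^B I^B, I^B i}; Maya ∈ {I^B I^B, I^B i}.
Weight each parental genotype pair by prior × P(type-B child):
  I^B I^B × I^B I^B: posterior weight 4/15.
  I^B I^B × I^B i: posterior weight 4/15.
  I^B i × I^B I^B: posterior weight 4/15.
  I^B i × I^B i: posterior weight 1/5.
Sum the posterior weight over pairs where Petra is I^B i: 7/15.

7/15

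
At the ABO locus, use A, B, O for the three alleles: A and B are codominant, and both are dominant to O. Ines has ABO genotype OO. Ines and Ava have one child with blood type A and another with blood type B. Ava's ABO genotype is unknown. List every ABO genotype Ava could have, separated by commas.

AB

For each candidate genotype of Ava, check whether crossing it with OO can produce every observed child phenotype.
  AA → possible child types {A} ✗
  AB → possible child types {A, B} ✓
  AO → possible child types {O, A} ✗
  BB → possible child types {B} ✗
  BO → possible child types {O, B} ✗
  OO → possible child types {O} ✗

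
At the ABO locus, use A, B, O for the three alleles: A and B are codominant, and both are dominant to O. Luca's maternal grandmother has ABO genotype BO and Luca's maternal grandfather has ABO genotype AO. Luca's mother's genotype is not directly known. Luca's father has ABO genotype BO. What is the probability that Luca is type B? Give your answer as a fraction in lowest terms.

1/2

Luca's mother's ABO genotype from BO × AO: 1/4 AB, 1/4 AO, 1/4 BO, 1/4 OO.
Crossing each possibility with the father BO and summing P(type B): 1/4·1/2 + 1/4·1/4 + 1/4·3/4 + 1/4·1/2 = 1/2.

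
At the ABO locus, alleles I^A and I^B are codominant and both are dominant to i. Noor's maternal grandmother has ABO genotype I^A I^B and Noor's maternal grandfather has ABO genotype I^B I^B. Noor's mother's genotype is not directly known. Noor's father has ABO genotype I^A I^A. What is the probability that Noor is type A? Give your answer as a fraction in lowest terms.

Noor's mother's ABO genotype from I^A I^B × I^B I^B: 1/2 I^A I^B, 1/2 I^B I^B.
Crossing each possibility with the father I^A I^A and summing P(type A): 1/2·1/2 + 1/2·0 = 1/4.

1/4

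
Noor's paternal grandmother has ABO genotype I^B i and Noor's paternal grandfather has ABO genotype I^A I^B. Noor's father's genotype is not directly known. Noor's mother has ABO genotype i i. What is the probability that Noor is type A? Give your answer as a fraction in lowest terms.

1/4

Noor's father's ABO genotype from I^B i × I^A I^B: 1/4 I^A I^B, 1/4 I^A i, 1/4 I^B I^B, 1/4 I^B i.
Crossing each possibility with the mother i i and summing P(type A): 1/4·1/2 + 1/4·1/2 + 1/4·0 + 1/4·0 = 1/4.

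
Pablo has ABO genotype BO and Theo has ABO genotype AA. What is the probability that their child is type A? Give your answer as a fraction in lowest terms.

ABO cross BO × AA → offspring phenotypes: 1/2 A, 1/2 AB.
So P(type A) = 1/2.

1/2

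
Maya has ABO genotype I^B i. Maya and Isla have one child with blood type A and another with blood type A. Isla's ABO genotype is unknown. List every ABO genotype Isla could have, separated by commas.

I^A I^A, I^A I^B, I^A i

For each candidate genotype of Isla, check whether crossing it with I^B i can produce every observed child phenotype.
  I^A I^A → possible child types {A, AB} ✓
  I^A I^B → possible child types {A, B, AB} ✓
  I^A i → possible child types {O, A, B, AB} ✓
  I^B I^B → possible child types {B} ✗
  I^B i → possible child types {O, B} ✗
  i i → possible child types {O, B} ✗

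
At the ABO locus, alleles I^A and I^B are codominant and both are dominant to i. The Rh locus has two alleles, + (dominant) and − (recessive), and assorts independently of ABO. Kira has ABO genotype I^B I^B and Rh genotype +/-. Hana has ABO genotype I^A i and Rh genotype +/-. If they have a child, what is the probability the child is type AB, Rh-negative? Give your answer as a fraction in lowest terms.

ABO cross I^B I^B × I^A i → offspring phenotypes: 1/2 B, 1/2 AB.
Rh cross +/- × +/- → 3/4 Rh+, 1/4 Rh-.
Independent loci: P(type AB, Rh-negative) = 1/2 × 1/4 = 1/8.

1/8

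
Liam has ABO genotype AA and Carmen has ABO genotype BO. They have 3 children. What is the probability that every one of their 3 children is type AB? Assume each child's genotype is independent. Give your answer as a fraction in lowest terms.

1/8

ABO cross AA × BO → 1/2 A, 1/2 AB.
So P(type AB) = 1/2 per child.
All 3 independent: (1/2)^3 = 1/8.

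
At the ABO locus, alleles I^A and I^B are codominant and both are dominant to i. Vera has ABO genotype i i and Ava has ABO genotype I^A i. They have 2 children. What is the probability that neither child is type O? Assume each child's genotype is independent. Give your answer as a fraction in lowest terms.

1/4

ABO cross i i × I^A i → 1/2 O, 1/2 A.
So P(type O) = 1/2 per child.
P(not type O) = 1/2 for one child; (1/2)^2 = 1/4.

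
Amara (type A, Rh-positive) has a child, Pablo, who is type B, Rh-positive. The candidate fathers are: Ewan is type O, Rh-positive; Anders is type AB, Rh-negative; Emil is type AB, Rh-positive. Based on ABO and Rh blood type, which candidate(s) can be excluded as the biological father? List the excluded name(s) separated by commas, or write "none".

Ewan

A candidate is excluded only if no genotype consistent with his phenotype could produce a type B, Rh-positive child with a type A, Rh-positive mother.
Ewan (type O, Rh+): no genotype consistent with that phenotype can produce a type-B Rh+ child with a type-A mother.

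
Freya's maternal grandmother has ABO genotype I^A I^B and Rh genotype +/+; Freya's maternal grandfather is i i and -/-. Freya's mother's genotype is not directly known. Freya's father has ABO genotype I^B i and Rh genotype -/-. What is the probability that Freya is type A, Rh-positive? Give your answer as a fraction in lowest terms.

1/16

Freya's mother's ABO genotype from I^A I^B × i i: 1/2 I^A i, 1/2 I^B i.
Crossing each possibility with the father I^B i and summing P(type A): 1/2·1/4 + 1/2·0 = 1/8.
Similarly for Rh via the mother's Rh distribution: P(Rh+) = 1/2.
Independent loci: 1/8 × 1/2 = 1/16.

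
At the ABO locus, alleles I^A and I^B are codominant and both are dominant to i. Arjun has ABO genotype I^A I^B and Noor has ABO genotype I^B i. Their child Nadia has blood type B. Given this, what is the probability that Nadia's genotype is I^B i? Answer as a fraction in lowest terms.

1/2

Cross I^A I^B × I^B i → 1/4 I^A I^B, 1/4 I^A i, 1/4 I^B I^B, 1/4 I^B i.
Type-B genotypes among offspring: I^B I^B (1/4), I^B i (1/4); total 1/2.
P(I^B i | type B) = (1/4) / (1/2) = 1/2.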